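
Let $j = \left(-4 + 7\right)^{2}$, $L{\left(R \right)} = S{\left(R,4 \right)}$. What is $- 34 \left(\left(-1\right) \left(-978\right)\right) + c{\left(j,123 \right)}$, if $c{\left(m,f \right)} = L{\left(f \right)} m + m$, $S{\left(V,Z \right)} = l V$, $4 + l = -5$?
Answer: $-43206$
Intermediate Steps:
$l = -9$ ($l = -4 - 5 = -9$)
$S{\left(V,Z \right)} = - 9 V$
$L{\left(R \right)} = - 9 R$
$j = 9$ ($j = 3^{2} = 9$)
$c{\left(m,f \right)} = m - 9 f m$ ($c{\left(m,f \right)} = - 9 f m + m = m - 9 f m$)
$- 34 \left(\left(-1\right) \left(-978\right)\right) + c{\left(j,123 \right)} = - 34 \left(\left(-1\right) \left(-978\right)\right) + 9 \left(1 - 1107\right) = \left(-34\right) 978 + 9 \left(1 - 1107\right) = -33252 + 9 \left(-1106\right) = -33252 - 9954 = -43206$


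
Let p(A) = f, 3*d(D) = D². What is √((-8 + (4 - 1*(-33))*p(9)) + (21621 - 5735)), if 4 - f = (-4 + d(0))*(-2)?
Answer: 11*√130 ≈ 125.42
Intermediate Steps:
d(D) = D²/3
f = -4 (f = 4 - (-4 + (⅓)*0²)*(-2) = 4 - (-4 + (⅓)*0)*(-2) = 4 - (-4 + 0)*(-2) = 4 - (-4)*(-2) = 4 - 1*8 = 4 - 8 = -4)
p(A) = -4
√((-8 + (4 - 1*(-33))*p(9)) + (21621 - 5735)) = √((-8 + (4 - 1*(-33))*(-4)) + (21621 - 5735)) = √((-8 + (4 + 33)*(-4)) + 15886) = √((-8 + 37*(-4)) + 15886) = √((-8 - 148) + 15886) = √(-156 + 15886) = √15730 = 11*√130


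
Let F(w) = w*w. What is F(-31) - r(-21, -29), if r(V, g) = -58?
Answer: 1019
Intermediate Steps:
F(w) = w²
F(-31) - r(-21, -29) = (-31)² - 1*(-58) = 961 + 58 = 1019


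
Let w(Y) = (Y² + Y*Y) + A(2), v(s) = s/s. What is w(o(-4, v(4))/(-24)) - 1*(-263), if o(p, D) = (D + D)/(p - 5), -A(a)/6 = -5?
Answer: 1708777/5832 ≈ 293.00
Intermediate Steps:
v(s) = 1
A(a) = 30 (A(a) = -6*(-5) = 30)
o(p, D) = 2*D/(-5 + p) (o(p, D) = (2*D)/(-5 + p) = 2*D/(-5 + p))
w(Y) = 30 + 2*Y² (w(Y) = (Y² + Y*Y) + 30 = (Y² + Y²) + 30 = 2*Y² + 30 = 30 + 2*Y²)
w(o(-4, v(4))/(-24)) - 1*(-263) = (30 + 2*((2*1/(-5 - 4))/(-24))²) - 1*(-263) = (30 + 2*((2*1/(-9))*(-1/24))²) + 263 = (30 + 2*((2*1*(-⅑))*(-1/24))²) + 263 = (30 + 2*(-2/9*(-1/24))²) + 263 = (30 + 2*(1/108)²) + 263 = (30 + 2*(1/11664)) + 263 = (30 + 1/5832) + 263 = 174961/5832 + 263 = 1708777/5832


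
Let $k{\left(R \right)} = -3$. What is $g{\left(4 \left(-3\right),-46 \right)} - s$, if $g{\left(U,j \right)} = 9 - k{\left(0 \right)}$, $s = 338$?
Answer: $-326$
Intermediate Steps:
$g{\left(U,j \right)} = 12$ ($g{\left(U,j \right)} = 9 - -3 = 9 + 3 = 12$)
$g{\left(4 \left(-3\right),-46 \right)} - s = 12 - 338 = -326$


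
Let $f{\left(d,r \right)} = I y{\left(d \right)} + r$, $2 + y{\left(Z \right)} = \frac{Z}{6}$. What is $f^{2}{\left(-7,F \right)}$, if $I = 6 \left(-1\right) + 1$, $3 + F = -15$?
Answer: $\frac{169}{36} \approx 4.6944$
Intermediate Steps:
$F = -18$ ($F = -3 - 15 = -18$)
$I = -5$ ($I = -6 + 1 = -5$)
$y{\left(Z \right)} = -2 + \frac{Z}{6}$
$f{\left(d,r \right)} = 10 + r - \frac{5 d}{6}$ ($f{\left(d,r \right)} = - 5 \left(-2 + \frac{d}{6}\right) + r = \left(10 - \frac{5 d}{6}\right) + r = 10 + r - \frac{5 d}{6}$)
$f^{2}{\left(-7,F \right)} = \left(10 - 18 - - \frac{35}{6}\right)^{2} = \left(10 - 18 + \frac{35}{6}\right)^{2} = \left(- \frac{13}{6}\right)^{2} = \frac{169}{36}$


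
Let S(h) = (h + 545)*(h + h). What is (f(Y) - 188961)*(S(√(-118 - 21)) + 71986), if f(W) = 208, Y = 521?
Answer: -13535100124 - 205740770*I*√139 ≈ -1.3535e+10 - 2.4256e+9*I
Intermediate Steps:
S(h) = 2*h*(545 + h) (S(h) = (545 + h)*(2*h) = 2*h*(545 + h))
(f(Y) - 188961)*(S(√(-118 - 21)) + 71986) = (208 - 188961)*(2*√(-118 - 21)*(545 + √(-118 - 21)) + 71986) = -188753*(2*√(-139)*(545 + √(-139)) + 71986) = -188753*(2*(I*√139)*(545 + I*√139) + 71986) = -188753*(2*I*√139*(545 + I*√139) + 71986) = -188753*(71986 + 2*I*√139*(545 + I*√139)) = -13587573458 - 377506*I*√139*(545 + I*√139)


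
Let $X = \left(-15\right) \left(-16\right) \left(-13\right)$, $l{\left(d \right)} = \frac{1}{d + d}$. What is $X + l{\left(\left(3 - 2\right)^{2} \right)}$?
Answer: $- \frac{6239}{2} \approx -3119.5$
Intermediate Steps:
$l{\left(d \right)} = \frac{1}{2 d}$
$X = -3120$ ($X = 240 \left(-13\right) = -3120$)
$X + l{\left(\left(3 - 2\right)^{2} \right)} = -3120 + \frac{1}{2 \left(3 - 2\right)^{2}} = -3120 + \frac{1}{2 \cdot 1^{2}} = -3120 + \frac{1}{2 \cdot 1} = -3120 + \frac{1}{2} \cdot 1 = -3120 + \frac{1}{2} = - \frac{6239}{2}$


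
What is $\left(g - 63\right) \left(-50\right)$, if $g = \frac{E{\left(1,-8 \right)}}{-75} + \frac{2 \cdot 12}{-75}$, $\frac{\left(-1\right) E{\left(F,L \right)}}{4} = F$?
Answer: $\frac{9490}{3} \approx 3163.3$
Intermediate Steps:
$E{\left(F,L \right)} = - 4 F$
$g = - \frac{4}{15}$ ($g = \frac{\left(-4\right) 1}{-75} + \frac{2 \cdot 12}{-75} = \left(-4\right) \left(- \frac{1}{75}\right) + 24 \left(- \frac{1}{75}\right) = \frac{4}{75} - \frac{8}{25} = - \frac{4}{15} \approx -0.26667$)
$\left(g - 63\right) \left(-50\right) = \left(- \frac{4}{15} - 63\right) \left(-50\right) = \left(- \frac{949}{15}\right) \left(-50\right) = \frac{9490}{3}$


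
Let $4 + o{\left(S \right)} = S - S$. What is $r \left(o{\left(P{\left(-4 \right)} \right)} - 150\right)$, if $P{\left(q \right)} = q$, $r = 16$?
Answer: $-2464$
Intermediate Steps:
$o{\left(S \right)} = -4$ ($o{\left(S \right)} = -4 + \left(S - S\right) = -4 + 0 = -4$)
$r \left(o{\left(P{\left(-4 \right)} \right)} - 150\right) = 16 \left(-4 - 150\right) = 16 \left(-154\right) = -2464$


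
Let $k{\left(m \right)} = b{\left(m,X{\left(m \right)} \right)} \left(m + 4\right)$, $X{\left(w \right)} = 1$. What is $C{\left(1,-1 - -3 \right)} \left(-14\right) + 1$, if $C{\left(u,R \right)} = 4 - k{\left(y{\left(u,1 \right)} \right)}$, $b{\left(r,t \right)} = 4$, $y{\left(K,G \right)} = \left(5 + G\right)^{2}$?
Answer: $2185$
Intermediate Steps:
$k{\left(m \right)} = 16 + 4 m$ ($k{\left(m \right)} = 4 \left(m + 4\right) = 4 \left(4 + m\right) = 16 + 4 m$)
$C{\left(u,R \right)} = -156$ ($C{\left(u,R \right)} = 4 - \left(16 + 4 \left(5 + 1\right)^{2}\right) = 4 - \left(16 + 4 \cdot 6^{2}\right) = 4 - \left(16 + 4 \cdot 36\right) = 4 - \left(16 + 144\right) = 4 - 160 = -156$)
$C{\left(1,-1 - -3 \right)} \left(-14\right) + 1 = \left(-156\right) \left(-14\right) + 1 = 2184 + 1 = 2185$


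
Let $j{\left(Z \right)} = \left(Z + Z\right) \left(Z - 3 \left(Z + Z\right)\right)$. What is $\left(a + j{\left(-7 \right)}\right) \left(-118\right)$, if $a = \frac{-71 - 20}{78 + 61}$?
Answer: $\frac{8047718}{139} \approx 57897.0$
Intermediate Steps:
$j{\left(Z \right)} = - 10 Z^{2}$ ($j{\left(Z \right)} = 2 Z \left(Z - 3 \cdot 2 Z\right) = 2 Z \left(Z - 6 Z\right) = 2 Z \left(- 5 Z\right) = - 10 Z^{2}$)
$a = - \frac{91}{139} \approx -0.65468$
$\left(a + j{\left(-7 \right)}\right) \left(-118\right) = \left(- \frac{91}{139} - 10 \left(-7\right)^{2}\right) \left(-118\right) = \left(- \frac{91}{139} - 490\right) \left(-118\right) = \left(- \frac{68201}{139}\right) \left(-118\right) = \frac{8047718}{139}$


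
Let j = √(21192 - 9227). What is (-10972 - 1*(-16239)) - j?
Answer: 5267 - √11965 ≈ 5157.6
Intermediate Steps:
j = √11965 ≈ 109.38
(-10972 - 1*(-16239)) - j = (-10972 - 1*(-16239)) - √11965 = (-10972 + 16239) - √11965 = 5267 - √11965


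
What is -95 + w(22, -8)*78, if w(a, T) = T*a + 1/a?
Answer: -152014/11 ≈ -13819.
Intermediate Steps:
w(a, T) = 1/a + T*a
-95 + w(22, -8)*78 = -95 + (1/22 - 8*22)*78 = -95 + (1/22 - 176)*78 = -95 - 3871/22*78 = -95 - 150969/11 = -152014/11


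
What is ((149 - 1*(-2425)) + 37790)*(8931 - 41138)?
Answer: -1300003348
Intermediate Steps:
((149 - 1*(-2425)) + 37790)*(8931 - 41138) = ((149 + 2425) + 37790)*(-32207) = (2574 + 37790)*(-32207) = 40364*(-32207) = -1300003348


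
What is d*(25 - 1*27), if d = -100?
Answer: 200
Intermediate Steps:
d*(25 - 1*27) = -100*(25 - 1*27) = -100*(25 - 27) = -100*(-2) = 200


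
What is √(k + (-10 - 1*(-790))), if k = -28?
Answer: 4*√47 ≈ 27.423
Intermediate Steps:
√(k + (-10 - 1*(-790))) = √(-28 + (-10 - 1*(-790))) = √(-28 + (-10 + 790)) = √(-28 + 780) = √752 = 4*√47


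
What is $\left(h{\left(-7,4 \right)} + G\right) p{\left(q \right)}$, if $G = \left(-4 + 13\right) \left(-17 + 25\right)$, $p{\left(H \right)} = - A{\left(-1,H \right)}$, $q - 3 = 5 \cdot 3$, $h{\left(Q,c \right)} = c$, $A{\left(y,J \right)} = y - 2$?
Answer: $228$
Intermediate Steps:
$A{\left(y,J \right)} = -2 + y$
$q = 18$ ($q = 3 + 5 \cdot 3 = 3 + 15 = 18$)
$p{\left(H \right)} = 3$ ($p{\left(H \right)} = - (-2 - 1) = \left(-1\right) \left(-3\right) = 3$)
$G = 72$ ($G = 9 \cdot 8 = 72$)
$\left(h{\left(-7,4 \right)} + G\right) p{\left(q \right)} = \left(4 + 72\right) 3 = 76 \cdot 3 = 228$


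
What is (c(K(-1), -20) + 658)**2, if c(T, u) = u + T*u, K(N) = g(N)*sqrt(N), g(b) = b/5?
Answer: 407028 + 5104*I ≈ 4.0703e+5 + 5104.0*I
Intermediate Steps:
g(b) = b/5 (g(b) = b*(1/5) = b/5)
K(N) = N**(3/2)/5 (K(N) = (N/5)*sqrt(N) = N**(3/2)/5)
(c(K(-1), -20) + 658)**2 = (-20*(1 + (-1)**(3/2)/5) + 658)**2 = (-20*(1 + (-I)/5) + 658)**2 = (-20*(1 - I/5) + 658)**2 = ((-20 + 4*I) + 658)**2 = (638 + 4*I)**2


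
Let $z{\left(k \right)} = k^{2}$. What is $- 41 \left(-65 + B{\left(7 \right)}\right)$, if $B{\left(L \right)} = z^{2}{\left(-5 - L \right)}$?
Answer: $-847511$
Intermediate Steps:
$B{\left(L \right)} = \left(-5 - L\right)^{4}$ ($B{\left(L \right)} = \left(\left(-5 - L\right)^{2}\right)^{2} = \left(-5 - L\right)^{4}$)
$- 41 \left(-65 + B{\left(7 \right)}\right) = - 41 \left(-65 + \left(5 + 7\right)^{4}\right) = - 41 \left(-65 + 12^{4}\right) = - 41 \left(-65 + 20736\right) = \left(-41\right) 20671 = -847511$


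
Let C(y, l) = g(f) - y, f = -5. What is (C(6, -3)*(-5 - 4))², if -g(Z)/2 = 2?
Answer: 8100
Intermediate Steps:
g(Z) = -4 (g(Z) = -2*2 = -4)
C(y, l) = -4 - y
(C(6, -3)*(-5 - 4))² = ((-4 - 1*6)*(-5 - 4))² = ((-4 - 6)*(-9))² = (-10*(-9))² = 90² = 8100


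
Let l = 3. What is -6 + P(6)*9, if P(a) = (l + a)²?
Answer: 723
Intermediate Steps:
P(a) = (3 + a)²
-6 + P(6)*9 = -6 + (3 + 6)²*9 = -6 + 9²*9 = -6 + 81*9 = -6 + 729 = 723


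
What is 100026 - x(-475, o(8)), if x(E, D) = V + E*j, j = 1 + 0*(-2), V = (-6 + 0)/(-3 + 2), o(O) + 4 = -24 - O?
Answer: 100495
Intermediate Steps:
o(O) = -28 - O (o(O) = -4 + (-24 - O) = -28 - O)
V = 6 (V = -6/(-1) = -6*(-1) = 6)
j = 1 (j = 1 + 0 = 1)
x(E, D) = 6 + E (x(E, D) = 6 + E*1 = 6 + E)
100026 - x(-475, o(8)) = 100026 - (6 - 475) = 100026 - 1*(-469) = 100026 + 469 = 100495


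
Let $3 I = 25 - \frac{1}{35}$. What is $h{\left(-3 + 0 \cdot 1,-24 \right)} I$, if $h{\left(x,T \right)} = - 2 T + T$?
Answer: $\frac{6992}{35} \approx 199.77$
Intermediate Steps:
$h{\left(x,T \right)} = - T$
$I = \frac{874}{105}$ ($I = \frac{25 - \frac{1}{35}}{3} = \frac{1}{3} \cdot \frac{874}{35} = \frac{874}{105} \approx 8.3238$)
$h{\left(-3 + 0 \cdot 1,-24 \right)} I = \left(-1\right) \left(-24\right) \frac{874}{105} = 24 \cdot \frac{874}{105} = \frac{6992}{35}$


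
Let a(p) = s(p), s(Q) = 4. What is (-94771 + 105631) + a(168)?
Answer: 10864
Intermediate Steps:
a(p) = 4
(-94771 + 105631) + a(168) = (-94771 + 105631) + 4 = 10860 + 4 = 10864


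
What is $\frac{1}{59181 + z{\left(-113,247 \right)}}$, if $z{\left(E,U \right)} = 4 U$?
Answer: $\frac{1}{60169} \approx 1.662 \cdot 10^{-5}$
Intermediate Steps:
$\frac{1}{59181 + z{\left(-113,247 \right)}} = \frac{1}{59181 + 4 \cdot 247} = \frac{1}{59181 + 988} = \frac{1}{60169}$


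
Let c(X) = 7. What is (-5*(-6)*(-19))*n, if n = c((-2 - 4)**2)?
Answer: -3990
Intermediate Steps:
n = 7
(-5*(-6)*(-19))*n = (-5*(-6)*(-19))*7 = (30*(-19))*7 = -570*7 = -3990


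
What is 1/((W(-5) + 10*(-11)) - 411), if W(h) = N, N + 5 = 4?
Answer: -1/522 ≈ -0.0019157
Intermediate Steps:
N = -1 (N = -5 + 4 = -1)
W(h) = -1
1/((W(-5) + 10*(-11)) - 411) = 1/((-1 + 10*(-11)) - 411) = 1/((-1 - 110) - 411) = 1/(-111 - 411) = 1/(-522) = -1/522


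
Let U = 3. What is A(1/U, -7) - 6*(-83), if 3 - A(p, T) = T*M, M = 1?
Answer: 508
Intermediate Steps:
A(p, T) = 3 - T
A(1/U, -7) - 6*(-83) = (3 - 1*(-7)) - 6*(-83) = (3 + 7) + 498 = 10 + 498 = 508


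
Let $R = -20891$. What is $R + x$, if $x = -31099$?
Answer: $-51990$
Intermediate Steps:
$R + x = -20891 - 31099 = -51990$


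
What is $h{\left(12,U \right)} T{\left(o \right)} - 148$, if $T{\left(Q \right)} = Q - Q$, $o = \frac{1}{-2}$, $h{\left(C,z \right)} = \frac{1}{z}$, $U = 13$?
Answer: $-148$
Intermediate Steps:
$o = - \frac{1}{2} \approx -0.5$
$T{\left(Q \right)} = 0$
$h{\left(12,U \right)} T{\left(o \right)} - 148 = \frac{1}{13} \cdot 0 - 148 = 0 - 148 = -148$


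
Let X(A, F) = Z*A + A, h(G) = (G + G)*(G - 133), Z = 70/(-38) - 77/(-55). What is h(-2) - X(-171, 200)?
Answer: 3177/5 ≈ 635.40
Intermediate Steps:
Z = -42/95 (Z = 70*(-1/38) - 77*(-1/55) = -35/19 + 7/5 = -42/95 ≈ -0.44211)
h(G) = 2*G*(-133 + G) (h(G) = (2*G)*(-133 + G) = 2*G*(-133 + G))
X(A, F) = 53*A/95 (X(A, F) = -42*A/95 + A = 53*A/95)
h(-2) - X(-171, 200) = 2*(-2)*(-133 - 2) - 53*(-171)/95 = 2*(-2)*(-135) - 1*(-477/5) = 540 + 477/5 = 3177/5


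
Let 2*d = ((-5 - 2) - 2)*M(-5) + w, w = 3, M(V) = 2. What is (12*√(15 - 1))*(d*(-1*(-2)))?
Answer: -180*√14 ≈ -673.50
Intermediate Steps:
d = -15/2 (d = (((-5 - 2) - 2)*2 + 3)/2 = ((-7 - 2)*2 + 3)/2 = (-9*2 + 3)/2 = (-18 + 3)/2 = (½)*(-15) = -15/2 ≈ -7.5000)
(12*√(15 - 1))*(d*(-1*(-2))) = (12*√(15 - 1))*(-(-15)*(-2)/2) = (12*√14)*(-15/2*2) = (12*√14)*(-15) = -180*√14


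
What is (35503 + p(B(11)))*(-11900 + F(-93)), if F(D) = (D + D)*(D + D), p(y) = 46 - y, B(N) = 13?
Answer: 806525056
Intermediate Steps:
F(D) = 4*D² (F(D) = (2*D)*(2*D) = 4*D²)
(35503 + p(B(11)))*(-11900 + F(-93)) = (35503 + (46 - 1*13))*(-11900 + 4*(-93)²) = (35503 + (46 - 13))*(-11900 + 4*8649) = (35503 + 33)*(-11900 + 34596) = 35536*22696 = 806525056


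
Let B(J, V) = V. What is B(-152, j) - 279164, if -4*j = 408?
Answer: -279266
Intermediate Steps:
j = -102 (j = -1/4*408 = -102)
B(-152, j) - 279164 = -102 - 279164 = -279266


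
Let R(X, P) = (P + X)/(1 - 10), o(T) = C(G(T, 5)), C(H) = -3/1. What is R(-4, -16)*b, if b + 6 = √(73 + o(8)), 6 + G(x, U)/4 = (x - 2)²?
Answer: -40/3 + 20*√70/9 ≈ 5.2591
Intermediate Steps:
G(x, U) = -24 + 4*(-2 + x)² (G(x, U) = -24 + 4*(x - 2)² = -24 + 4*(-2 + x)²)
C(H) = -3 (C(H) = -3*1 = -3)
o(T) = -3
R(X, P) = -P/9 - X/9 (R(X, P) = (P + X)/(-9) = (P + X)*(-⅑) = -P/9 - X/9)
b = -6 + √70 (b = -6 + √(73 - 3) = -6 + √70 ≈ 2.3666)
R(-4, -16)*b = (-⅑*(-16) - ⅑*(-4))*(-6 + √70) = (16/9 + 4/9)*(-6 + √70) = 20*(-6 + √70)/9 = -40/3 + 20*√70/9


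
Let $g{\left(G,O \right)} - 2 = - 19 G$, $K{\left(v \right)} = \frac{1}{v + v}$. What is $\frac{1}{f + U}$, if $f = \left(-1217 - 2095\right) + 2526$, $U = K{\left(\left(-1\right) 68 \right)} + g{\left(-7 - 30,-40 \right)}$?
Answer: $- \frac{136}{11017} \approx -0.012345$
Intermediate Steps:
$K{\left(v \right)} = \frac{1}{2 v}$
$g{\left(G,O \right)} = 2 - 19 G$
$U = \frac{95879}{136}$ ($U = \frac{1}{2 \left(\left(-1\right) 68\right)} - \left(-2 + 19 \left(-7 - 30\right)\right) = \frac{1}{2 \left(-68\right)} - \left(-2 + 19 \left(-7 - 30\right)\right) = \frac{1}{2} \left(- \frac{1}{68}\right) + \left(2 - -703\right) = - \frac{1}{136} + \left(2 + 703\right) = - \frac{1}{136} + 705 = \frac{95879}{136} \approx 704.99$)
$f = -786$ ($f = -3312 + 2526 = -786$)
$\frac{1}{f + U} = \frac{1}{-786 + \frac{95879}{136}} = \frac{1}{- \frac{11017}{136}} = - \frac{136}{11017}$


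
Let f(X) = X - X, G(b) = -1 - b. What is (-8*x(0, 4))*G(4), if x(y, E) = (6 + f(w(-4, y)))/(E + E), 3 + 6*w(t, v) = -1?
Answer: 30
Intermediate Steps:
w(t, v) = -⅔ (w(t, v) = -½ + (⅙)*(-1) = -½ - ⅙ = -⅔)
f(X) = 0
x(y, E) = 3/E (x(y, E) = (6 + 0)/(E + E) = 6/((2*E)) = 6*(1/(2*E)) = 3/E)
(-8*x(0, 4))*G(4) = (-24/4)*(-1 - 1*4) = (-24/4)*(-1 - 4) = -8*¾*(-5) = -6*(-5) = 30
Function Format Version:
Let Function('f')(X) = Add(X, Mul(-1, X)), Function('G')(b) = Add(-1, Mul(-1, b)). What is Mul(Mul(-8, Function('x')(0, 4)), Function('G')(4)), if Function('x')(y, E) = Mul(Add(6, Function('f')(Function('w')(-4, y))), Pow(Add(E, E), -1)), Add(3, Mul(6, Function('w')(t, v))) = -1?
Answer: 30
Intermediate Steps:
Function('w')(t, v) = Rational(-2, 3) (Function('w')(t, v) = Add(Rational(-1, 2), Mul(Rational(1, 6), -1)) = Add(Rational(-1, 2), Rational(-1, 6)) = Rational(-2, 3))
Function('f')(X) = 0
Function('x')(y, E) = Mul(3, Pow(E, -1)) (Function('x')(y, E) = Mul(Add(6, 0), Pow(Add(E, E), -1)) = Mul(6, Pow(Mul(2, E), -1)) = Mul(6, Mul(Rational(1, 2), Pow(E, -1))) = Mul(3, Pow(E, -1)))
Mul(Mul(-8, Function('x')(0, 4)), Function('G')(4)) = Mul(Mul(-8, Mul(3, Pow(4, -1))), Add(-1, Mul(-1, 4))) = Mul(Mul(-8, Mul(3, Rational(1, 4))), Add(-1, -4)) = Mul(Mul(-8, Rational(3, 4)), -5) = Mul(-6, -5) = 30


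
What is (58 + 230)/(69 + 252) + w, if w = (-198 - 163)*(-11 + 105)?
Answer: -3630842/107 ≈ -33933.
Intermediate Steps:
w = -33934 (w = -361*94 = -33934)
(58 + 230)/(69 + 252) + w = (58 + 230)/(69 + 252) - 33934 = 288/321 - 33934 = 288*(1/321) - 33934 = 96/107 - 33934 = -3630842/107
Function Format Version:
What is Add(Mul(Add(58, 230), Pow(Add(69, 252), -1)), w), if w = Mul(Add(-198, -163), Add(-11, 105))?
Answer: Rational(-3630842, 107) ≈ -33933.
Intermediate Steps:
w = -33934 (w = Mul(-361, 94) = -33934)
Add(Mul(Add(58, 230), Pow(Add(69, 252), -1)), w) = Add(Mul(Add(58, 230), Pow(Add(69, 252), -1)), -33934) = Add(Mul(288, Pow(321, -1)), -33934) = Add(Mul(288, Rational(1, 321)), -33934) = Add(Rational(96, 107), -33934) = Rational(-3630842, 107)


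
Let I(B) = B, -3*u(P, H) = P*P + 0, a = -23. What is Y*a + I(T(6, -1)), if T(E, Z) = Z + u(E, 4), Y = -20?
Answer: 447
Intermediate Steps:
u(P, H) = -P²/3 (u(P, H) = -(P*P + 0)/3 = -(P² + 0)/3 = -P²/3)
T(E, Z) = Z - E²/3
Y*a + I(T(6, -1)) = -20*(-23) + (-1 - ⅓*6²) = 460 + (-1 - ⅓*36) = 460 + (-1 - 12) = 460 - 13 = 447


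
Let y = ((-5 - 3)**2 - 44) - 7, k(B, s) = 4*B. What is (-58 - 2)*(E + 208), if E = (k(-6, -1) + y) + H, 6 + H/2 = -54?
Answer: -4620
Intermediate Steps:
H = -120 (H = -12 + 2*(-54) = -12 - 108 = -120)
y = 13 (y = ((-8)**2 - 44) - 7 = (64 - 44) - 7 = 20 - 7 = 13)
E = -131 (E = (4*(-6) + 13) - 120 = (-24 + 13) - 120 = -11 - 120 = -131)
(-58 - 2)*(E + 208) = (-58 - 2)*(-131 + 208) = -60*77 = -4620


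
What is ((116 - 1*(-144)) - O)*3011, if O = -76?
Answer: 1011696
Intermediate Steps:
((116 - 1*(-144)) - O)*3011 = ((116 - 1*(-144)) - 1*(-76))*3011 = ((116 + 144) + 76)*3011 = (260 + 76)*3011 = 336*3011 = 1011696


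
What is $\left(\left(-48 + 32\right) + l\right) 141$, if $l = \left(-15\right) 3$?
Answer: $-8601$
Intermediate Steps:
$l = -45$
$\left(\left(-48 + 32\right) + l\right) 141 = \left(\left(-48 + 32\right) - 45\right) 141 = \left(-16 - 45\right) 141 = \left(-61\right) 141 = -8601$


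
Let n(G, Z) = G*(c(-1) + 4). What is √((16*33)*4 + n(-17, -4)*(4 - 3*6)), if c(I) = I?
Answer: 3*√314 ≈ 53.160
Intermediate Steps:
n(G, Z) = 3*G (n(G, Z) = G*(-1 + 4) = G*3 = 3*G)
√((16*33)*4 + n(-17, -4)*(4 - 3*6)) = √((16*33)*4 + (3*(-17))*(4 - 3*6)) = √(528*4 - 51*(4 - 18)) = √(2112 - 51*(-14)) = √(2112 + 714) = √2826 = 3*√314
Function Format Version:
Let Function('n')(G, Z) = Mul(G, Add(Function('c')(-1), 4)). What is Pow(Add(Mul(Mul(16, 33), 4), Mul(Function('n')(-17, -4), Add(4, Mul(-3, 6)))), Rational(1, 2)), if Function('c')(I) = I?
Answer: Mul(3, Pow(314, Rational(1, 2))) ≈ 53.160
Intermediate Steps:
Function('n')(G, Z) = Mul(3, G) (Function('n')(G, Z) = Mul(G, Add(-1, 4)) = Mul(G, 3) = Mul(3, G))
Pow(Add(Mul(Mul(16, 33), 4), Mul(Function('n')(-17, -4), Add(4, Mul(-3, 6)))), Rational(1, 2)) = Pow(Add(Mul(Mul(16, 33), 4), Mul(Mul(3, -17), Add(4, Mul(-3, 6)))), Rational(1, 2)) = Pow(Add(Mul(528, 4), Mul(-51, Add(4, -18))), Rational(1, 2)) = Pow(Add(2112, Mul(-51, -14)), Rational(1, 2)) = Pow(Add(2112, 714), Rational(1, 2)) = Pow(2826, Rational(1, 2)) = Mul(3, Pow(314, Rational(1, 2)))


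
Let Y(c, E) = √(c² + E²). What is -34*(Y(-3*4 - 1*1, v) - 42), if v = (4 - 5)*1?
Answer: 1428 - 34*√170 ≈ 984.69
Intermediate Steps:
v = -1 (v = -1*1 = -1)
Y(c, E) = √(E² + c²)
-34*(Y(-3*4 - 1*1, v) - 42) = -34*(√((-1)² + (-3*4 - 1*1)²) - 42) = -34*(√(1 + (-12 - 1)²) - 42) = -34*(√(1 + (-13)²) - 42) = -34*(√(1 + 169) - 42) = -34*(√170 - 42) = -34*(-42 + √170) = 1428 - 34*√170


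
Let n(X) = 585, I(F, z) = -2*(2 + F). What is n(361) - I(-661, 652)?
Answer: -733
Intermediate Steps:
I(F, z) = -4 - 2*F
n(361) - I(-661, 652) = 585 - (-4 - 2*(-661)) = 585 - (-4 + 1322) = 585 - 1*1318 = 585 - 1318 = -733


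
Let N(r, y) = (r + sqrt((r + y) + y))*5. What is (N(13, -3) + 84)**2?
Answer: 22376 + 1490*sqrt(7) ≈ 26318.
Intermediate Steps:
N(r, y) = 5*r + 5*sqrt(r + 2*y) (N(r, y) = (r + sqrt(r + 2*y))*5 = 5*r + 5*sqrt(r + 2*y))
(N(13, -3) + 84)**2 = ((5*13 + 5*sqrt(13 + 2*(-3))) + 84)**2 = ((65 + 5*sqrt(13 - 6)) + 84)**2 = ((65 + 5*sqrt(7)) + 84)**2 = (149 + 5*sqrt(7))**2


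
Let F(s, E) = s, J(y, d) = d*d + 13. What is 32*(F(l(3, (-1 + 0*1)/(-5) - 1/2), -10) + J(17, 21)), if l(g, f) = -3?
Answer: 14432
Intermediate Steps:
J(y, d) = 13 + d**2 (J(y, d) = d**2 + 13 = 13 + d**2)
32*(F(l(3, (-1 + 0*1)/(-5) - 1/2), -10) + J(17, 21)) = 32*(-3 + (13 + 21**2)) = 32*(-3 + (13 + 441)) = 32*(-3 + 454) = 32*451 = 14432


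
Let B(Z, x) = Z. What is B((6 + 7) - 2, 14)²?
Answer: 121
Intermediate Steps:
B((6 + 7) - 2, 14)² = ((6 + 7) - 2)² = (13 - 2)² = 11² = 121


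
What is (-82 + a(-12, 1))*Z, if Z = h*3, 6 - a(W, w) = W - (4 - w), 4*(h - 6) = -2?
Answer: -2013/2 ≈ -1006.5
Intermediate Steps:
h = 11/2 (h = 6 + (¼)*(-2) = 6 - ½ = 11/2 ≈ 5.5000)
a(W, w) = 10 - W - w (a(W, w) = 6 - (W - (4 - w)) = 6 - (W + (-4 + w)) = 6 - (-4 + W + w) = 6 + (4 - W - w) = 10 - W - w)
Z = 33/2 (Z = (11/2)*3 = 33/2 ≈ 16.500)
(-82 + a(-12, 1))*Z = (-82 + (10 - 1*(-12) - 1*1))*(33/2) = (-82 + (10 + 12 - 1))*(33/2) = (-82 + 21)*(33/2) = -61*33/2 = -2013/2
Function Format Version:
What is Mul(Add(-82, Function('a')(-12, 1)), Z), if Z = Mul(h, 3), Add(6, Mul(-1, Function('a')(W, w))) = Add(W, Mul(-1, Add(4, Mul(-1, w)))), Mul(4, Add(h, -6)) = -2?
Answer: Rational(-2013, 2) ≈ -1006.5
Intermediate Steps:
h = Rational(11, 2) (h = Add(6, Mul(Rational(1, 4), -2)) = Add(6, Rational(-1, 2)) = Rational(11, 2) ≈ 5.5000)
Function('a')(W, w) = Add(10, Mul(-1, W), Mul(-1, w)) (Function('a')(W, w) = Add(6, Mul(-1, Add(W, Mul(-1, Add(4, Mul(-1, w)))))) = Add(6, Mul(-1, Add(W, Add(-4, w)))) = Add(6, Mul(-1, Add(-4, W, w))) = Add(6, Add(4, Mul(-1, W), Mul(-1, w))) = Add(10, Mul(-1, W), Mul(-1, w)))
Z = Rational(33, 2) (Z = Mul(Rational(11, 2), 3) = Rational(33, 2) ≈ 16.500)
Mul(Add(-82, Function('a')(-12, 1)), Z) = Mul(Add(-82, Add(10, Mul(-1, -12), Mul(-1, 1))), Rational(33, 2)) = Mul(Add(-82, Add(10, 12, -1)), Rational(33, 2)) = Mul(Add(-82, 21), Rational(33, 2)) = Mul(-61, Rational(33, 2)) = Rational(-2013, 2)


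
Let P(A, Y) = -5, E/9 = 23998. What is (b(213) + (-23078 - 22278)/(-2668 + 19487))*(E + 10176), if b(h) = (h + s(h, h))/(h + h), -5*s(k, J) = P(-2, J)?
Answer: -592624046270/1194149 ≈ -4.9627e+5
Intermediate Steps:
E = 215982 (E = 9*23998 = 215982)
s(k, J) = 1 (s(k, J) = -1/5*(-5) = 1)
b(h) = (1 + h)/(2*h) (b(h) = (h + 1)/(h + h) = (1 + h)/((2*h)) = (1 + h)*(1/(2*h)) = (1 + h)/(2*h))
(b(213) + (-23078 - 22278)/(-2668 + 19487))*(E + 10176) = ((1/2)*(1 + 213)/213 + (-23078 - 22278)/(-2668 + 19487))*(215982 + 10176) = ((1/2)*(1/213)*214 - 45356/16819)*226158 = (107/213 - 45356*1/16819)*226158 = (107/213 - 45356/16819)*226158 = -7861195/3582447*226158 = -592624046270/1194149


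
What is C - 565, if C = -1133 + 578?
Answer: -1120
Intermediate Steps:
C = -555
C - 565 = -555 - 565 = -1120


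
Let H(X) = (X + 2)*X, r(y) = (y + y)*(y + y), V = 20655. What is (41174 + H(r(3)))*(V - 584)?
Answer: 853860482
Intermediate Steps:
r(y) = 4*y² (r(y) = (2*y)*(2*y) = 4*y²)
H(X) = X*(2 + X) (H(X) = (2 + X)*X = X*(2 + X))
(41174 + H(r(3)))*(V - 584) = (41174 + (4*3²)*(2 + 4*3²))*(20655 - 584) = (41174 + (4*9)*(2 + 4*9))*20071 = (41174 + 36*(2 + 36))*20071 = (41174 + 36*38)*20071 = (41174 + 1368)*20071 = 42542*20071 = 853860482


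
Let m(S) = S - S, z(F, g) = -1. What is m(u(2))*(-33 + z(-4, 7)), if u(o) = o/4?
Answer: 0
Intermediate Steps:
u(o) = o/4 (u(o) = o*(1/4) = o/4)
m(S) = 0
m(u(2))*(-33 + z(-4, 7)) = 0*(-33 - 1) = 0*(-34) = 0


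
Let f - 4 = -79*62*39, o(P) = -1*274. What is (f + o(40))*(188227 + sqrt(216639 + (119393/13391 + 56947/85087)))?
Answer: -36006319284 - 191292*sqrt(281260212439105769489627)/1139400017 ≈ -3.6095e+10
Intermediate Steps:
o(P) = -274
f = -191018 (f = 4 - 79*62*39 = 4 - 4898*39 = 4 - 191022 = -191018)
(f + o(40))*(188227 + sqrt(216639 + (119393/13391 + 56947/85087))) = (-191018 - 274)*(188227 + sqrt(216639 + (119393/13391 + 56947/85087))) = -191292*(188227 + sqrt(216639 + (119393*(1/13391) + 56947*(1/85087)))) = -191292*(188227 + sqrt(216639 + (119393/13391 + 56947/85087))) = -191292*(188227 + sqrt(216639 + 10921369468/1139400017)) = -191292*(188227 + sqrt(246849401652331/1139400017)) = -191292*(188227 + sqrt(281260212439105769489627)/1139400017) = -36006319284 - 191292*sqrt(281260212439105769489627)/1139400017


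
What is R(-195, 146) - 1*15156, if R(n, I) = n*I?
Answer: -43626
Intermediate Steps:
R(n, I) = I*n
R(-195, 146) - 1*15156 = 146*(-195) - 1*15156 = -28470 - 15156 = -43626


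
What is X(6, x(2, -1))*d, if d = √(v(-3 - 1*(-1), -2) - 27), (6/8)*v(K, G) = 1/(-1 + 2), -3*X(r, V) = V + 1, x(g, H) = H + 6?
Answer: -2*I*√231/3 ≈ -10.132*I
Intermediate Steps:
x(g, H) = 6 + H
X(r, V) = -⅓ - V/3 (X(r, V) = -(V + 1)/3 = -(1 + V)/3 = -⅓ - V/3)
v(K, G) = 4/3 (v(K, G) = 4/(3*(-1 + 2)) = (4/3)/1 = (4/3)*1 = 4/3)
d = I*√231/3 (d = √(4/3 - 27) = √(-77/3) = I*√231/3 ≈ 5.0662*I)
X(6, x(2, -1))*d = (-⅓ - (6 - 1)/3)*(I*√231/3) = (-⅓ - ⅓*5)*(I*√231/3) = (-⅓ - 5/3)*(I*√231/3) = -2*I*√231/3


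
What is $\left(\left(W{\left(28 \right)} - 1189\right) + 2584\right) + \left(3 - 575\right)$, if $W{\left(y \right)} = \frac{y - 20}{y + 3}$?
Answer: $\frac{25521}{31} \approx 823.26$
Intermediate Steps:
$W{\left(y \right)} = \frac{-20 + y}{3 + y}$
$\left(\left(W{\left(28 \right)} - 1189\right) + 2584\right) + \left(3 - 575\right) = \left(\left(\frac{-20 + 28}{3 + 28} - 1189\right) + 2584\right) + \left(3 - 575\right) = \left(\left(\frac{1}{31} \cdot 8 - 1189\right) + 2584\right) + \left(3 - 575\right) = \left(\left(\frac{1}{31} \cdot 8 - 1189\right) + 2584\right) - 572 = \left(\left(\frac{8}{31} - 1189\right) + 2584\right) - 572 = \left(- \frac{36851}{31} + 2584\right) - 572 = \frac{43253}{31} - 572 = \frac{25521}{31}$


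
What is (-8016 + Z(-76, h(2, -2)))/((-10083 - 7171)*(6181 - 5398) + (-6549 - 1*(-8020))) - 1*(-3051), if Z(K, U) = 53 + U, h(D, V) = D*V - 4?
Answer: 41214169932/13508411 ≈ 3051.0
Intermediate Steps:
h(D, V) = -4 + D*V
(-8016 + Z(-76, h(2, -2)))/((-10083 - 7171)*(6181 - 5398) + (-6549 - 1*(-8020))) - 1*(-3051) = (-8016 + (53 + (-4 + 2*(-2))))/((-10083 - 7171)*(6181 - 5398) + (-6549 - 1*(-8020))) - 1*(-3051) = (-8016 + (53 + (-4 - 4)))/(-17254*783 + (-6549 + 8020)) + 3051 = (-8016 + (53 - 8))/(-13509882 + 1471) + 3051 = (-8016 + 45)/(-13508411) + 3051 = -7971*(-1/13508411) + 3051 = 7971/13508411 + 3051 = 41214169932/13508411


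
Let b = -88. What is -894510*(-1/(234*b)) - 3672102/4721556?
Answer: -2843316787/64303096 ≈ -44.217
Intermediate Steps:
-894510*(-1/(234*b)) - 3672102/4721556 = -894510/(-3*(-88)*78) - 3672102/4721556 = -894510/(264*78) - 3672102*1/4721556 = -894510/20592 - 87431/112418 = -894510*1/20592 - 87431/112418 = -49695/1144 - 87431/112418 = -2843316787/64303096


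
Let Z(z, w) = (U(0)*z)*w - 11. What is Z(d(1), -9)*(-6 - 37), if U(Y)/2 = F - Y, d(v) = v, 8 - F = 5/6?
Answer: 6020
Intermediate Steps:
F = 43/6 (F = 8 - 5/6 = 8 - 1*⅚ = 8 - ⅚ = 43/6 ≈ 7.1667)
U(Y) = 43/3 - 2*Y (U(Y) = 2*(43/6 - Y) = 43/3 - 2*Y)
Z(z, w) = -11 + 43*w*z/3 (Z(z, w) = ((43/3 - 2*0)*z)*w - 11 = ((43/3 + 0)*z)*w - 11 = (43*z/3)*w - 11 = 43*w*z/3 - 11 = -11 + 43*w*z/3)
Z(d(1), -9)*(-6 - 37) = (-11 + (43/3)*(-9)*1)*(-6 - 37) = (-11 - 129)*(-43) = -140*(-43) = 6020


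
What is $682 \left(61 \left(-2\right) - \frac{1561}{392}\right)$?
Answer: $- \frac{2405755}{28} \approx -85920.0$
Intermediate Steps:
$682 \left(61 \left(-2\right) - \frac{1561}{392}\right) = 682 \left(-122 - \frac{223}{56}\right) = 682 \left(- \frac{7055}{56}\right) = - \frac{2405755}{28}$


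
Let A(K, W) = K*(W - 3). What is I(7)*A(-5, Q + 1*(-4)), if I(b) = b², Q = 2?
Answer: 1225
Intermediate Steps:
A(K, W) = K*(-3 + W)
I(7)*A(-5, Q + 1*(-4)) = 7²*(-5*(-3 + (2 + 1*(-4)))) = 49*(-5*(-3 + (2 - 4))) = 49*(-5*(-3 - 2)) = 49*(-5*(-5)) = 49*25 = 1225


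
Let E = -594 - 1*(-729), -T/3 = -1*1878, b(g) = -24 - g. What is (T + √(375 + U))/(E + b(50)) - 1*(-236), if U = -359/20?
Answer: 20030/61 + √35705/610 ≈ 328.67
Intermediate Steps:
U = -359/20 (U = -359*1/20 = -359/20 ≈ -17.950)
T = 5634 (T = -(-3)*1878 = -3*(-1878) = 5634)
E = 135 (E = -594 + 729 = 135)
(T + √(375 + U))/(E + b(50)) - 1*(-236) = (5634 + √(375 - 359/20))/(135 + (-24 - 1*50)) - 1*(-236) = (5634 + √(7141/20))/(135 + (-24 - 50)) + 236 = (5634 + √35705/10)/(135 - 74) + 236 = (5634 + √35705/10)/61 + 236 = (5634 + √35705/10)*(1/61) + 236 = (5634/61 + √35705/610) + 236 = 20030/61 + √35705/610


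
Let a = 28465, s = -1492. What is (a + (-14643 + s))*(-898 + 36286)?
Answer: 436334040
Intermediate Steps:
(a + (-14643 + s))*(-898 + 36286) = (28465 + (-14643 - 1492))*(-898 + 36286) = (28465 - 16135)*35388 = 12330*35388 = 436334040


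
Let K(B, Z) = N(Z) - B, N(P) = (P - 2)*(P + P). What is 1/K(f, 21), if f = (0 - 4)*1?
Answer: 1/802 ≈ 0.0012469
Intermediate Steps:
f = -4 (f = -4*1 = -4)
N(P) = 2*P*(-2 + P) (N(P) = (-2 + P)*(2*P) = 2*P*(-2 + P))
K(B, Z) = -B + 2*Z*(-2 + Z) (K(B, Z) = 2*Z*(-2 + Z) - B = -B + 2*Z*(-2 + Z))
1/K(f, 21) = 1/(-1*(-4) + 2*21*(-2 + 21)) = 1/(4 + 2*21*19) = 1/(4 + 798) = 1/802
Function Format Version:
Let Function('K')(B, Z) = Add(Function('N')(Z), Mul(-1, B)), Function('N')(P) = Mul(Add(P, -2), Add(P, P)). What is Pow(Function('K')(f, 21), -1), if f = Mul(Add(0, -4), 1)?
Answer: Rational(1, 802) ≈ 0.0012469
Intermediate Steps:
f = -4 (f = Mul(-4, 1) = -4)
Function('N')(P) = Mul(2, P, Add(-2, P)) (Function('N')(P) = Mul(Add(-2, P), Mul(2, P)) = Mul(2, P, Add(-2, P)))
Function('K')(B, Z) = Add(Mul(-1, B), Mul(2, Z, Add(-2, Z))) (Function('K')(B, Z) = Add(Mul(2, Z, Add(-2, Z)), Mul(-1, B)) = Add(Mul(-1, B), Mul(2, Z, Add(-2, Z))))
Pow(Function('K')(f, 21), -1) = Pow(Add(Mul(-1, -4), Mul(2, 21, Add(-2, 21))), -1) = Pow(Add(4, Mul(2, 21, 19)), -1) = Pow(Add(4, 798), -1) = Pow(802, -1) = Rational(1, 802)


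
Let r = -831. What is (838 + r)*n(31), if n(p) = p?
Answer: 217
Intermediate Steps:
(838 + r)*n(31) = (838 - 831)*31 = 7*31 = 217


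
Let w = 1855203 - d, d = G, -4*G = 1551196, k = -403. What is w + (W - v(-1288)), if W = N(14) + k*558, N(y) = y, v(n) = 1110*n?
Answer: 3447822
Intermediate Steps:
G = -387799 (G = -¼*1551196 = -387799)
d = -387799
W = -224860 (W = 14 - 403*558 = 14 - 224874 = -224860)
w = 2243002 (w = 1855203 - 1*(-387799) = 1855203 + 387799 = 2243002)
w + (W - v(-1288)) = 2243002 + (-224860 - 1110*(-1288)) = 2243002 + (-224860 - 1*(-1429680)) = 2243002 + (-224860 + 1429680) = 2243002 + 1204820 = 3447822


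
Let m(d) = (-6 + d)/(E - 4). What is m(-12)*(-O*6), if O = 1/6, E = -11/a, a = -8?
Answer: -48/7 ≈ -6.8571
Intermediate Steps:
E = 11/8 (E = -11/(-8) = -11*(-⅛) = 11/8 ≈ 1.3750)
O = ⅙ ≈ 0.16667
m(d) = 16/7 - 8*d/21 (m(d) = (-6 + d)/(11/8 - 4) = (-6 + d)/(-21/8) = (-6 + d)*(-8/21) = 16/7 - 8*d/21)
m(-12)*(-O*6) = (16/7 - 8/21*(-12))*(-1*⅙*6) = (16/7 + 32/7)*(-⅙*6) = (48/7)*(-1) = -48/7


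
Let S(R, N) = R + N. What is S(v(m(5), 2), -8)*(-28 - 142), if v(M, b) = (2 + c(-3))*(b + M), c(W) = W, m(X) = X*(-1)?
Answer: 850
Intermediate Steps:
m(X) = -X
v(M, b) = -M - b (v(M, b) = (2 - 3)*(b + M) = -(M + b) = -M - b)
S(R, N) = N + R
S(v(m(5), 2), -8)*(-28 - 142) = (-8 + (-(-1)*5 - 1*2))*(-28 - 142) = (-8 + (-1*(-5) - 2))*(-170) = (-8 + (5 - 2))*(-170) = (-8 + 3)*(-170) = -5*(-170) = 850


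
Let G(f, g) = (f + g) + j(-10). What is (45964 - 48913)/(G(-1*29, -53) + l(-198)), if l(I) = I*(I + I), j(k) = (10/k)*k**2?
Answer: -2949/78226 ≈ -0.037698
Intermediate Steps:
j(k) = 10*k
l(I) = 2*I**2 (l(I) = I*(2*I) = 2*I**2)
G(f, g) = -100 + f + g (G(f, g) = (f + g) + 10*(-10) = (f + g) - 100 = -100 + f + g)
(45964 - 48913)/(G(-1*29, -53) + l(-198)) = (45964 - 48913)/((-100 - 1*29 - 53) + 2*(-198)**2) = -2949/((-100 - 29 - 53) + 2*39204) = -2949/(-182 + 78408) = -2949/78226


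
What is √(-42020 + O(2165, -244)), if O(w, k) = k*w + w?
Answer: I*√568115 ≈ 753.73*I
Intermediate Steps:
O(w, k) = w + k*w
√(-42020 + O(2165, -244)) = √(-42020 + 2165*(1 - 244)) = √(-42020 + 2165*(-243)) = √(-42020 - 526095) = √(-568115) = I*√568115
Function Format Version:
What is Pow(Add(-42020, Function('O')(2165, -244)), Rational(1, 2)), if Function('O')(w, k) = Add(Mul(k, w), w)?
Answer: Mul(I, Pow(568115, Rational(1, 2))) ≈ Mul(753.73, I)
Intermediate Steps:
Function('O')(w, k) = Add(w, Mul(k, w))
Pow(Add(-42020, Function('O')(2165, -244)), Rational(1, 2)) = Pow(Add(-42020, Mul(2165, Add(1, -244))), Rational(1, 2)) = Pow(Add(-42020, Mul(2165, -243)), Rational(1, 2)) = Pow(Add(-42020, -526095), Rational(1, 2)) = Pow(-568115, Rational(1, 2)) = Mul(I, Pow(568115, Rational(1, 2)))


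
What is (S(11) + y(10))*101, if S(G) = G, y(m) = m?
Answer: 2121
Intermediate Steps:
(S(11) + y(10))*101 = (11 + 10)*101 = 21*101 = 2121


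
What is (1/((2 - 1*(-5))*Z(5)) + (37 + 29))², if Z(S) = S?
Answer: 5340721/1225 ≈ 4359.8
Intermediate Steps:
(1/((2 - 1*(-5))*Z(5)) + (37 + 29))² = (1/((2 - 1*(-5))*5) + (37 + 29))² = (1/((2 + 5)*5) + 66)² = (1/(7*5) + 66)² = (1/35 + 66)² = (2311/35)² = 5340721/1225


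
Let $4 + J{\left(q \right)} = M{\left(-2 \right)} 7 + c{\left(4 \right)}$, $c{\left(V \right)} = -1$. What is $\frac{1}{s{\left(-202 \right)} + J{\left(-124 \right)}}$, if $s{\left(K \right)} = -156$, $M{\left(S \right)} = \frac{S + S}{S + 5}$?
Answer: $- \frac{3}{511} \approx -0.0058708$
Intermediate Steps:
$M{\left(S \right)} = \frac{2 S}{5 + S}$
$J{\left(q \right)} = - \frac{43}{3}$ ($J{\left(q \right)} = -4 + \left(2 \left(-2\right) \frac{1}{5 - 2} \cdot 7 - 1\right) = -4 + \left(2 \left(-2\right) \frac{1}{3} \cdot 7 - 1\right) = -4 - \frac{31}{3} = - \frac{43}{3}$)
$\frac{1}{s{\left(-202 \right)} + J{\left(-124 \right)}} = \frac{1}{-156 - \frac{43}{3}} = \frac{1}{- \frac{511}{3}} = - \frac{3}{511}$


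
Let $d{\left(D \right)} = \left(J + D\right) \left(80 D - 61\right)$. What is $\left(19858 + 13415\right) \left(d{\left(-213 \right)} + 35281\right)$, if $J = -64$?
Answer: $158787340434$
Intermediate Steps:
$d{\left(D \right)} = \left(-64 + D\right) \left(-61 + 80 D\right)$ ($d{\left(D \right)} = \left(-64 + D\right) \left(80 D - 61\right) = \left(-64 + D\right) \left(-61 + 80 D\right)$)
$\left(19858 + 13415\right) \left(d{\left(-213 \right)} + 35281\right) = \left(19858 + 13415\right) \left(\left(3904 - -1103553 + 80 \left(-213\right)^{2}\right) + 35281\right) = 33273 \left(\left(3904 + 1103553 + 80 \cdot 45369\right) + 35281\right) = 33273 \left(\left(3904 + 1103553 + 3629520\right) + 35281\right) = 33273 \left(4736977 + 35281\right) = 33273 \cdot 4772258 = 158787340434$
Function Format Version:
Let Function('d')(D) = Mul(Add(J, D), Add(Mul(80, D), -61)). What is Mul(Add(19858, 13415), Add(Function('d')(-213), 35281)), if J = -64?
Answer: 158787340434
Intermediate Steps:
Function('d')(D) = Mul(Add(-64, D), Add(-61, Mul(80, D))) (Function('d')(D) = Mul(Add(-64, D), Add(Mul(80, D), -61)) = Mul(Add(-64, D), Add(-61, Mul(80, D))))
Mul(Add(19858, 13415), Add(Function('d')(-213), 35281)) = Mul(Add(19858, 13415), Add(Add(3904, Mul(-5181, -213), Mul(80, Pow(-213, 2))), 35281)) = Mul(33273, Add(Add(3904, 1103553, Mul(80, 45369)), 35281)) = Mul(33273, Add(Add(3904, 1103553, 3629520), 35281)) = Mul(33273, Add(4736977, 35281)) = Mul(33273, 4772258) = 158787340434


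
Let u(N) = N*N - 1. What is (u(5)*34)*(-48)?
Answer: -39168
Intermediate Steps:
u(N) = -1 + N² (u(N) = N² - 1 = -1 + N²)
(u(5)*34)*(-48) = ((-1 + 5²)*34)*(-48) = ((-1 + 25)*34)*(-48) = (24*34)*(-48) = 816*(-48) = -39168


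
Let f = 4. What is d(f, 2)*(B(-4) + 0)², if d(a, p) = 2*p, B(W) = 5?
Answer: 100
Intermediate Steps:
d(f, 2)*(B(-4) + 0)² = (2*2)*(5 + 0)² = 4*5² = 4*25 = 100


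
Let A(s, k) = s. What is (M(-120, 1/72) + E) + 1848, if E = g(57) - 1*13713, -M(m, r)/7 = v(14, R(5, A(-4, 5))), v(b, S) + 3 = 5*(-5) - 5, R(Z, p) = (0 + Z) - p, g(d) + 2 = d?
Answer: -11579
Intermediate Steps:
g(d) = -2 + d
R(Z, p) = Z - p
v(b, S) = -33 (v(b, S) = -3 + (5*(-5) - 5) = -3 + (-25 - 5) = -3 - 30 = -33)
M(m, r) = 231 (M(m, r) = -7*(-33) = 231)
E = -13658 (E = (-2 + 57) - 1*13713 = 55 - 13713 = -13658)
(M(-120, 1/72) + E) + 1848 = (231 - 13658) + 1848 = -13427 + 1848 = -11579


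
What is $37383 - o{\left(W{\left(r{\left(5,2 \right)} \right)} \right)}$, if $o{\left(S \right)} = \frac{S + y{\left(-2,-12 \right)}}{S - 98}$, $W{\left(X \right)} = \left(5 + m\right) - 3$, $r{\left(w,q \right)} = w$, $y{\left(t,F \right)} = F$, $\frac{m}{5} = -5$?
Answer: $\frac{4523308}{121} \approx 37383.0$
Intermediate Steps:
$m = -25$ ($m = 5 \left(-5\right) = -25$)
$W{\left(X \right)} = -23$ ($W{\left(X \right)} = \left(5 - 25\right) - 3 = -20 - 3 = -23$)
$o{\left(S \right)} = \frac{-12 + S}{-98 + S}$ ($o{\left(S \right)} = \frac{S - 12}{S - 98} = \frac{-12 + S}{-98 + S}$)
$37383 - o{\left(W{\left(r{\left(5,2 \right)} \right)} \right)} = 37383 - \frac{-12 - 23}{-98 - 23} = 37383 - \frac{1}{-121} \left(-35\right) = 37383 - \left(- \frac{1}{121}\right) \left(-35\right) = 37383 - \frac{35}{121} = \frac{4523308}{121}$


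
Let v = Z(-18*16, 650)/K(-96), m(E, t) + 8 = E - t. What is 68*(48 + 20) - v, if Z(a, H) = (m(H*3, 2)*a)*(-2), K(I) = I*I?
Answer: 18011/4 ≈ 4502.8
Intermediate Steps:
K(I) = I²
m(E, t) = -8 + E - t (m(E, t) = -8 + (E - t) = -8 + E - t)
Z(a, H) = -2*a*(-10 + 3*H) (Z(a, H) = ((-8 + H*3 - 1*2)*a)*(-2) = ((-8 + 3*H - 2)*a)*(-2) = ((-10 + 3*H)*a)*(-2) = (a*(-10 + 3*H))*(-2) = -2*a*(-10 + 3*H))
v = 485/4 (v = (2*(-18*16)*(10 - 3*650))/((-96)²) = (2*(-288)*(10 - 1950))/9216 = (2*(-288)*(-1940))*(1/9216) = 1117440*(1/9216) = 485/4 ≈ 121.25)
68*(48 + 20) - v = 68*(48 + 20) - 1*485/4 = 68*68 - 485/4 = 4624 - 485/4 = 18011/4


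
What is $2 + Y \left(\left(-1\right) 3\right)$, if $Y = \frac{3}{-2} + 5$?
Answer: $- \frac{17}{2} \approx -8.5$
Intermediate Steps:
$Y = \frac{7}{2}$ ($Y = 3 \left(- \frac{1}{2}\right) + 5 = - \frac{3}{2} + 5 = \frac{7}{2} \approx 3.5$)
$2 + Y \left(\left(-1\right) 3\right) = 2 + \frac{7 \left(\left(-1\right) 3\right)}{2} = 2 + \frac{7}{2} \left(-3\right) = 2 - \frac{21}{2} = - \frac{17}{2}$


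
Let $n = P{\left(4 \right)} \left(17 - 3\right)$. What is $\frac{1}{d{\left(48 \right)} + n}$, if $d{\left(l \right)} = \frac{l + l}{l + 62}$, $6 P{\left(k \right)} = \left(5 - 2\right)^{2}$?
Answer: $\frac{55}{1203} \approx 0.045719$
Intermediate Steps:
$P{\left(k \right)} = \frac{3}{2}$ ($P{\left(k \right)} = \frac{\left(5 - 2\right)^{2}}{6} = \frac{3^{2}}{6} = \frac{1}{6} \cdot 9 = \frac{3}{2}$)
$n = 21$ ($n = \frac{3 \left(17 - 3\right)}{2} = \frac{3}{2} \cdot 14 = 21$)
$d{\left(l \right)} = \frac{2 l}{62 + l}$
$\frac{1}{d{\left(48 \right)} + n} = \frac{1}{2 \cdot 48 \frac{1}{62 + 48} + 21} = \frac{1}{2 \cdot 48 \cdot \frac{1}{110} + 21} = \frac{1}{\frac{48}{55} + 21} = \frac{1}{\frac{1203}{55}} = \frac{55}{1203}$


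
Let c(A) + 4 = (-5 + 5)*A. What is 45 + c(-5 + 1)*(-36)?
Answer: 189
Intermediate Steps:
c(A) = -4 (c(A) = -4 + (-5 + 5)*A = -4 + 0*A = -4 + 0 = -4)
45 + c(-5 + 1)*(-36) = 45 - 4*(-36) = 45 + 144 = 189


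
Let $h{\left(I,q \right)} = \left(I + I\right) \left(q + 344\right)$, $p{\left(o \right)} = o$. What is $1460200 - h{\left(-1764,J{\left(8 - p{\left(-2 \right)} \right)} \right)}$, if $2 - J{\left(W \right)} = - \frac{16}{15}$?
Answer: $\frac{13423256}{5} \approx 2.6847 \cdot 10^{6}$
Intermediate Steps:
$J{\left(W \right)} = \frac{46}{15}$ ($J{\left(W \right)} = 2 - - \frac{16}{15} = 2 + \frac{16}{15} = \frac{46}{15}$)
$h{\left(I,q \right)} = 2 I \left(344 + q\right)$
$1460200 - h{\left(-1764,J{\left(8 - p{\left(-2 \right)} \right)} \right)} = 1460200 - 2 \left(-1764\right) \left(344 + \frac{46}{15}\right) = 1460200 - 2 \left(-1764\right) \frac{5206}{15} = 1460200 - - \frac{6122256}{5} = 1460200 + \frac{6122256}{5} = \frac{13423256}{5}$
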